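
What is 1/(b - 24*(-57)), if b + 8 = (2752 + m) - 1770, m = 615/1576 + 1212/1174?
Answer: 925112/2167928365 ≈ 0.00042673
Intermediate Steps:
m = 1316061/925112 (m = 615*(1/1576) + 1212*(1/1174) = 615/1576 + 606/587 = 1316061/925112 ≈ 1.4226)
b = 902375149/925112 (b = -8 + ((2752 + 1316061/925112) - 1770) = -8 + (2547224285/925112 - 1770) = -8 + 909776045/925112 = 902375149/925112 ≈ 975.42)
1/(b - 24*(-57)) = 1/(902375149/925112 - 24*(-57)) = 1/(902375149/925112 + 1368) = 1/(2167928365/925112) = 925112/2167928365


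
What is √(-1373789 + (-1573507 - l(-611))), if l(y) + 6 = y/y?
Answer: I*√2947291 ≈ 1716.8*I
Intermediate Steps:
l(y) = -5 (l(y) = -6 + y/y = -6 + 1 = -5)
√(-1373789 + (-1573507 - l(-611))) = √(-1373789 + (-1573507 - 1*(-5))) = √(-1373789 + (-1573507 + 5)) = √(-1373789 - 1573502) = √(-2947291) = I*√2947291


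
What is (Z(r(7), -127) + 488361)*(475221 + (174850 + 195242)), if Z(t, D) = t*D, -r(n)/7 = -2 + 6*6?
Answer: 438368332731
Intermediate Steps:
r(n) = -238 (r(n) = -7*(-2 + 6*6) = -7*(-2 + 36) = -7*34 = -238)
Z(t, D) = D*t
(Z(r(7), -127) + 488361)*(475221 + (174850 + 195242)) = (-127*(-238) + 488361)*(475221 + (174850 + 195242)) = (30226 + 488361)*(475221 + 370092) = 518587*845313 = 438368332731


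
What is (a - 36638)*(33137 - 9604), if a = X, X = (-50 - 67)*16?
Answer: -906255830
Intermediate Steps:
X = -1872 (X = -117*16 = -1872)
a = -1872
(a - 36638)*(33137 - 9604) = (-1872 - 36638)*(33137 - 9604) = -38510*23533 = -906255830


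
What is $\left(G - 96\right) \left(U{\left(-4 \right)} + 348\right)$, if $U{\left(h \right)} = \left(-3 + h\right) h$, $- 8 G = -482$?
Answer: $-13442$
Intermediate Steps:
$G = \frac{241}{4}$ ($G = \left(- \frac{1}{8}\right) \left(-482\right) = \frac{241}{4} \approx 60.25$)
$U{\left(h \right)} = h \left(-3 + h\right)$
$\left(G - 96\right) \left(U{\left(-4 \right)} + 348\right) = \left(\frac{241}{4} - 96\right) \left(- 4 \left(-3 - 4\right) + 348\right) = - \frac{143 \left(\left(-4\right) \left(-7\right) + 348\right)}{4} = - \frac{143 \left(28 + 348\right)}{4} = \left(- \frac{143}{4}\right) 376 = -13442$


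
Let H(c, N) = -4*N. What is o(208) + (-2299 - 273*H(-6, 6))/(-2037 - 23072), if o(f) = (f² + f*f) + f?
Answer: 2177849971/25109 ≈ 86736.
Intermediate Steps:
o(f) = f + 2*f² (o(f) = (f² + f²) + f = 2*f² + f = f + 2*f²)
o(208) + (-2299 - 273*H(-6, 6))/(-2037 - 23072) = 208*(1 + 2*208) + (-2299 - (-1092)*6)/(-2037 - 23072) = 208*(1 + 416) + (-2299 - 273*(-24))/(-25109) = 208*417 + (-2299 + 6552)*(-1/25109) = 86736 + 4253*(-1/25109) = 86736 - 4253/25109 = 2177849971/25109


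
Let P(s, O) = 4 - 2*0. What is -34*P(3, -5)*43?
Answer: -5848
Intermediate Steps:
P(s, O) = 4 (P(s, O) = 4 + 0 = 4)
-34*P(3, -5)*43 = -34*4*43 = -136*43 = -5848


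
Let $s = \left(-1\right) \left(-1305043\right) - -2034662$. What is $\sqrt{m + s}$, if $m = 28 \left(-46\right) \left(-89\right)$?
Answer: $\sqrt{3454337} \approx 1858.6$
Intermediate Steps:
$s = 3339705$ ($s = 1305043 + 2034662 = 3339705$)
$m = 114632$ ($m = \left(-1288\right) \left(-89\right) = 114632$)
$\sqrt{m + s} = \sqrt{114632 + 3339705} = \sqrt{3454337}$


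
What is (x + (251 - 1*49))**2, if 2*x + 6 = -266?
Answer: 4356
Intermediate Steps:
x = -136 (x = -3 + (1/2)*(-266) = -3 - 133 = -136)
(x + (251 - 1*49))**2 = (-136 + (251 - 1*49))**2 = (-136 + (251 - 49))**2 = (-136 + 202)**2 = 66**2 = 4356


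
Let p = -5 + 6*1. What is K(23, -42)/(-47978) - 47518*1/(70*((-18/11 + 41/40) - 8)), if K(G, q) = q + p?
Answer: 14330443717/181788642 ≈ 78.830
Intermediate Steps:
p = 1 (p = -5 + 6 = 1)
K(G, q) = 1 + q (K(G, q) = q + 1 = 1 + q)
K(23, -42)/(-47978) - 47518*1/(70*((-18/11 + 41/40) - 8)) = (1 - 42)/(-47978) - 47518*1/(70*((-18/11 + 41/40) - 8)) = -41*(-1/47978) - 47518*1/(70*((-18*1/11 + 41*(1/40)) - 8)) = 41/47978 - 47518*1/(70*((-18/11 + 41/40) - 8)) = 41/47978 - 47518*1/(70*(-269/440 - 8)) = 41/47978 - 47518/((-3789/440*70)) = 41/47978 - 47518/(-26523/44) = 41/47978 - 47518*(-44/26523) = 41/47978 + 2090792/26523 = 14330443717/181788642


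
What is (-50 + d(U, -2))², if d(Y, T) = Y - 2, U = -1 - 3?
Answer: 3136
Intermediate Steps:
U = -4
d(Y, T) = -2 + Y
(-50 + d(U, -2))² = (-50 + (-2 - 4))² = (-50 - 6)² = (-56)² = 3136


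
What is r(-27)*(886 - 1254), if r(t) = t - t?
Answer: 0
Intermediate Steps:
r(t) = 0
r(-27)*(886 - 1254) = 0*(886 - 1254) = 0*(-368) = 0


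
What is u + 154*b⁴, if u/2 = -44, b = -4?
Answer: 39336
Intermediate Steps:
u = -88 (u = 2*(-44) = -88)
u + 154*b⁴ = -88 + 154*(-4)⁴ = -88 + 154*256 = -88 + 39424 = 39336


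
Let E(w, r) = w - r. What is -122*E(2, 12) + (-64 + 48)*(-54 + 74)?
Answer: 900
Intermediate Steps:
-122*E(2, 12) + (-64 + 48)*(-54 + 74) = -122*(2 - 1*12) + (-64 + 48)*(-54 + 74) = -122*(2 - 12) - 16*20 = -122*(-10) - 320 = 1220 - 320 = 900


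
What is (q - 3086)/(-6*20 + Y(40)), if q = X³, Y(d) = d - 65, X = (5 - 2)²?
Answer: 2357/145 ≈ 16.255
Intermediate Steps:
X = 9 (X = 3² = 9)
Y(d) = -65 + d
q = 729 (q = 9³ = 729)
(q - 3086)/(-6*20 + Y(40)) = (729 - 3086)/(-6*20 + (-65 + 40)) = -2357/(-120 - 25) = -2357/(-145) = -2357*(-1/145) = 2357/145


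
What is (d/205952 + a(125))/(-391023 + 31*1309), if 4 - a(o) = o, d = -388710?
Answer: 12654451/36087321344 ≈ 0.00035066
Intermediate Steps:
a(o) = 4 - o
(d/205952 + a(125))/(-391023 + 31*1309) = (-388710/205952 + (4 - 1*125))/(-391023 + 31*1309) = (-388710*1/205952 + (4 - 125))/(-391023 + 40579) = (-194355/102976 - 121)/(-350444) = -12654451/102976*(-1/350444) = 12654451/36087321344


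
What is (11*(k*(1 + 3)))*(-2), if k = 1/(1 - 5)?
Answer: 22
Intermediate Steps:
k = -1/4 (k = 1/(-4) = -1/4 ≈ -0.25000)
(11*(k*(1 + 3)))*(-2) = (11*(-(1 + 3)/4))*(-2) = (11*(-1/4*4))*(-2) = (11*(-1))*(-2) = -11*(-2) = 22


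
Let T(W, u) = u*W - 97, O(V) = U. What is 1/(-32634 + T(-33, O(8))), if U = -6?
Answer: -1/32533 ≈ -3.0738e-5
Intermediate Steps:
O(V) = -6
T(W, u) = -97 + W*u (T(W, u) = W*u - 97 = -97 + W*u)
1/(-32634 + T(-33, O(8))) = 1/(-32634 + (-97 - 33*(-6))) = 1/(-32634 + (-97 + 198)) = 1/(-32634 + 101) = 1/(-32533) = -1/32533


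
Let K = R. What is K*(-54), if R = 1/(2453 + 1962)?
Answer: -54/4415 ≈ -0.012231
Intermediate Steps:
R = 1/4415 ≈ 0.00022650
K = 1/4415 ≈ 0.00022650
K*(-54) = (1/4415)*(-54) = -54/4415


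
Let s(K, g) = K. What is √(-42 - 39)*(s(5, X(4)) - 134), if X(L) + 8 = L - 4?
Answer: -1161*I ≈ -1161.0*I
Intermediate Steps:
X(L) = -12 + L (X(L) = -8 + (L - 4) = -8 + (-4 + L) = -12 + L)
√(-42 - 39)*(s(5, X(4)) - 134) = √(-42 - 39)*(5 - 134) = √(-81)*(-129) = (9*I)*(-129) = -1161*I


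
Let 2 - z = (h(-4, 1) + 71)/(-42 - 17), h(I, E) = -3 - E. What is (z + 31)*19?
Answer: 38266/59 ≈ 648.58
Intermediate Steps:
z = 185/59 (z = 2 - ((-3 - 1*1) + 71)/(-42 - 17) = 2 - ((-3 - 1) + 71)/(-59) = 2 - (-4 + 71)*(-1)/59 = 2 - 67*(-1)/59 = 2 - 1*(-67/59) = 2 + 67/59 = 185/59 ≈ 3.1356)
(z + 31)*19 = (185/59 + 31)*19 = (2014/59)*19 = 38266/59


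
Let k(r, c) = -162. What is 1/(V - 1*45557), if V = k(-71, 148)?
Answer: -1/45719 ≈ -2.1873e-5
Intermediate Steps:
V = -162
1/(V - 1*45557) = 1/(-162 - 1*45557) = 1/(-162 - 45557) = 1/(-45719) = -1/45719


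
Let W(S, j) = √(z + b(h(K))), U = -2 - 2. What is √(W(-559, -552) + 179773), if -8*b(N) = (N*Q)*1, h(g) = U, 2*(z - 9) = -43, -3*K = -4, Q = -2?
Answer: √(719092 + 6*I*√6)/2 ≈ 424.0 + 0.0043329*I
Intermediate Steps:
K = 4/3 (K = -⅓*(-4) = 4/3 ≈ 1.3333)
U = -4
z = -25/2 (z = 9 + (½)*(-43) = 9 - 43/2 = -25/2 ≈ -12.500)
h(g) = -4
b(N) = N/4 (b(N) = -N*(-2)/8 = -(-2*N)/8 = -(-1)*N/4 = N/4)
W(S, j) = 3*I*√6/2 (W(S, j) = √(-25/2 + (¼)*(-4)) = √(-25/2 - 1) = √(-27/2) = 3*I*√6/2)
√(W(-559, -552) + 179773) = √(3*I*√6/2 + 179773) = √(179773 + 3*I*√6/2)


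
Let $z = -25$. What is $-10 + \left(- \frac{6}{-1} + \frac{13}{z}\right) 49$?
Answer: $\frac{6463}{25} \approx 258.52$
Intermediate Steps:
$-10 + \left(- \frac{6}{-1} + \frac{13}{z}\right) 49 = -10 + \left(- \frac{6}{-1} + \frac{13}{-25}\right) 49 = -10 + \left(\left(-6\right) \left(-1\right) + 13 \left(- \frac{1}{25}\right)\right) 49 = -10 + \left(6 - \frac{13}{25}\right) 49 = -10 + \frac{137}{25} \cdot 49 = -10 + \frac{6713}{25} = \frac{6463}{25}$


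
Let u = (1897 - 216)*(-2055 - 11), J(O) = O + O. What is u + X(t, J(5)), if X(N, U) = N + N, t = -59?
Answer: -3473064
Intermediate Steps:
J(O) = 2*O
X(N, U) = 2*N
u = -3472946 (u = 1681*(-2066) = -3472946)
u + X(t, J(5)) = -3472946 + 2*(-59) = -3472946 - 118 = -3473064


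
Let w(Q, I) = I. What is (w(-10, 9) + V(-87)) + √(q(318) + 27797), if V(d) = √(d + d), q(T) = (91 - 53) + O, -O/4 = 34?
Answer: 9 + √27699 + I*√174 ≈ 175.43 + 13.191*I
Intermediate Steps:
O = -136 (O = -4*34 = -136)
q(T) = -98 (q(T) = (91 - 53) - 136 = 38 - 136 = -98)
V(d) = √2*√d (V(d) = √(2*d) = √2*√d)
(w(-10, 9) + V(-87)) + √(q(318) + 27797) = (9 + √2*√(-87)) + √(-98 + 27797) = (9 + √2*(I*√87)) + √27699 = (9 + I*√174) + √27699 = 9 + √27699 + I*√174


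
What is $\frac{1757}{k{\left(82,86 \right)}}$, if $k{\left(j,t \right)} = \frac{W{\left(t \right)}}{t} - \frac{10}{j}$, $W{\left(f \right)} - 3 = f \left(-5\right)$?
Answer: $- \frac{6195182}{17937} \approx -345.39$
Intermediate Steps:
$W{\left(f \right)} = 3 - 5 f$ ($W{\left(f \right)} = 3 + f \left(-5\right) = 3 - 5 f$)
$k{\left(j,t \right)} = - \frac{10}{j} + \frac{3 - 5 t}{t}$ ($k{\left(j,t \right)} = \frac{3 - 5 t}{t} - \frac{10}{j} = - \frac{10}{j} + \frac{3 - 5 t}{t}$)
$\frac{1757}{k{\left(82,86 \right)}} = \frac{1757}{-5 - \frac{10}{82} + \frac{3}{86}} = \frac{1757}{-5 - \frac{5}{41} + 3 \cdot \frac{1}{86}} = \frac{1757}{-5 - \frac{5}{41} + \frac{3}{86}} = \frac{1757}{- \frac{17937}{3526}} = 1757 \left(- \frac{3526}{17937}\right) = - \frac{6195182}{17937}$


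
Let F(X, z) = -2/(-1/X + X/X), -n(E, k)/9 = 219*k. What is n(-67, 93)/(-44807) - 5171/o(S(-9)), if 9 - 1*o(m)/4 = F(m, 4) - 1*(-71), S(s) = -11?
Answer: 827435757/32350654 ≈ 25.577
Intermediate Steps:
n(E, k) = -1971*k
F(X, z) = -2/(1 - 1/X) (F(X, z) = -2/(-1/X + 1) = -2/(1 - 1/X))
o(m) = -248 + 8*m/(-1 + m) (o(m) = 36 - 4*(-2*m/(-1 + m) - 1*(-71)) = 36 - 4*(-2*m/(-1 + m) + 71) = 36 - 4*(71 - 2*m/(-1 + m)) = 36 + (-284 + 8*m/(-1 + m)) = -248 + 8*m/(-1 + m))
n(-67, 93)/(-44807) - 5171/o(S(-9)) = -1971*93/(-44807) - 5171*(-1 - 11)/(8*(31 - 30*(-11))) = -183303*(-1/44807) - 5171*(-3/(2*(31 + 330))) = 183303/44807 - 5171/(8*(-1/12)*361) = 183303/44807 - 5171/(-722/3) = 183303/44807 - 5171*(-3/722) = 183303/44807 + 15513/722 = 827435757/32350654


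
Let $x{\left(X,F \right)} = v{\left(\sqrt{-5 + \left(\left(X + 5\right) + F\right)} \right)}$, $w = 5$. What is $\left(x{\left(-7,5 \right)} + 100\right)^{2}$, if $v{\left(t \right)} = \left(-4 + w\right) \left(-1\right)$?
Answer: $9801$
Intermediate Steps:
$v{\left(t \right)} = -1$ ($v{\left(t \right)} = \left(-4 + 5\right) \left(-1\right) = 1 \left(-1\right) = -1$)
$x{\left(X,F \right)} = -1$
$\left(x{\left(-7,5 \right)} + 100\right)^{2} = \left(-1 + 100\right)^{2} = 99^{2} = 9801$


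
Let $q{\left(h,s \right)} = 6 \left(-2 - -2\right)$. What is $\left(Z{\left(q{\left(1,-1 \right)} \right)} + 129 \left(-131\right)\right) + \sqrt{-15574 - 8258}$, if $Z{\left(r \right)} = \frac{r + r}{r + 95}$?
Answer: $-16899 + 6 i \sqrt{662} \approx -16899.0 + 154.38 i$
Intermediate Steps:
$q{\left(h,s \right)} = 0$ ($q{\left(h,s \right)} = 6 \left(-2 + 2\right) = 6 \cdot 0 = 0$)
$Z{\left(r \right)} = \frac{2 r}{95 + r}$
$\left(Z{\left(q{\left(1,-1 \right)} \right)} + 129 \left(-131\right)\right) + \sqrt{-15574 - 8258} = \left(2 \cdot 0 \frac{1}{95 + 0} + 129 \left(-131\right)\right) + \sqrt{-15574 - 8258} = \left(2 \cdot 0 \cdot \frac{1}{95} - 16899\right) + \sqrt{-23832} = \left(2 \cdot 0 \cdot \frac{1}{95} - 16899\right) + 6 i \sqrt{662} = \left(0 - 16899\right) + 6 i \sqrt{662} = -16899 + 6 i \sqrt{662}$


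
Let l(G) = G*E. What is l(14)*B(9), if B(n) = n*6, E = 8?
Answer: 6048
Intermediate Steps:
B(n) = 6*n
l(G) = 8*G (l(G) = G*8 = 8*G)
l(14)*B(9) = (8*14)*(6*9) = 112*54 = 6048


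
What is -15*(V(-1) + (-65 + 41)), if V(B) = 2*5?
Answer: 210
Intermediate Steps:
V(B) = 10
-15*(V(-1) + (-65 + 41)) = -15*(10 + (-65 + 41)) = -15*(10 - 24) = -15*(-14) = 210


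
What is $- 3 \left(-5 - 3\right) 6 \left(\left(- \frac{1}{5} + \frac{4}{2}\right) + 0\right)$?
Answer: $\frac{1296}{5} \approx 259.2$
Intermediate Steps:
$- 3 \left(-5 - 3\right) 6 \left(\left(- \frac{1}{5} + \frac{4}{2}\right) + 0\right) = - 3 \left(\left(-8\right) 6\right) \left(\left(\left(-1\right) \frac{1}{5} + 4 \cdot \frac{1}{2}\right) + 0\right) = \left(-3\right) \left(-48\right) \left(\left(- \frac{1}{5} + 2\right) + 0\right) = 144 \left(\frac{9}{5} + 0\right) = 144 \cdot \frac{9}{5} = \frac{1296}{5}$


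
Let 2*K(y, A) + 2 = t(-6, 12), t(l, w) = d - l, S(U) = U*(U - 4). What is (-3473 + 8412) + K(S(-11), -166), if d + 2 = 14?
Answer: 4947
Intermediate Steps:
d = 12 (d = -2 + 14 = 12)
S(U) = U*(-4 + U)
t(l, w) = 12 - l
K(y, A) = 8 (K(y, A) = -1 + (12 - 1*(-6))/2 = -1 + (12 + 6)/2 = -1 + (1/2)*18 = -1 + 9 = 8)
(-3473 + 8412) + K(S(-11), -166) = (-3473 + 8412) + 8 = 4939 + 8 = 4947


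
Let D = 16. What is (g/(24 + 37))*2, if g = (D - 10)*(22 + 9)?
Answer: 372/61 ≈ 6.0984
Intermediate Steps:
g = 186 (g = (16 - 10)*(22 + 9) = 6*31 = 186)
(g/(24 + 37))*2 = (186/(24 + 37))*2 = (186/61)*2 = 372/61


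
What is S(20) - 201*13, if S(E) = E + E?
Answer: -2573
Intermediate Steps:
S(E) = 2*E
S(20) - 201*13 = 2*20 - 201*13 = 40 - 2613 = -2573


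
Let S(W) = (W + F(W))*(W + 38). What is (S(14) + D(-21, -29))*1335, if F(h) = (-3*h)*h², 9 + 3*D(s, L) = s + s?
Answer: -570516255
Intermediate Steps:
D(s, L) = -3 + 2*s/3 (D(s, L) = -3 + (s + s)/3 = -3 + (2*s)/3 = -3 + 2*s/3)
F(h) = -3*h³
S(W) = (38 + W)*(W - 3*W³) (S(W) = (W - 3*W³)*(W + 38) = (W - 3*W³)*(38 + W) = (38 + W)*(W - 3*W³))
(S(14) + D(-21, -29))*1335 = (14*(38 + 14 - 114*14² - 3*14³) + (-3 + (⅔)*(-21)))*1335 = (14*(38 + 14 - 114*196 - 3*2744) + (-3 - 14))*1335 = (14*(38 + 14 - 22344 - 8232) - 17)*1335 = (14*(-30524) - 17)*1335 = (-427336 - 17)*1335 = -427353*1335 = -570516255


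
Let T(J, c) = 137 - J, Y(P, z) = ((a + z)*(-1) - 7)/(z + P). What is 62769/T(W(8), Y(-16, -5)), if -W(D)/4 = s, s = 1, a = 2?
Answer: 20923/47 ≈ 445.17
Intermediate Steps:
W(D) = -4 (W(D) = -4*1 = -4)
Y(P, z) = (-9 - z)/(P + z) (Y(P, z) = ((2 + z)*(-1) - 7)/(z + P) = ((-2 - z) - 7)/(P + z) = (-9 - z)/(P + z))
62769/T(W(8), Y(-16, -5)) = 62769/(137 - 1*(-4)) = 62769/(137 + 4) = 62769/141 = 62769*(1/141) = 20923/47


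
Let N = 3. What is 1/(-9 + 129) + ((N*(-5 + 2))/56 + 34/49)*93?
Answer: 72901/1470 ≈ 49.593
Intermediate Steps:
1/(-9 + 129) + ((N*(-5 + 2))/56 + 34/49)*93 = 1/(-9 + 129) + ((3*(-5 + 2))/56 + 34/49)*93 = 1/120 + ((3*(-3))*(1/56) + 34*(1/49))*93 = 1/120 + (-9*1/56 + 34/49)*93 = 1/120 + (-9/56 + 34/49)*93 = 1/120 + (209/392)*93 = 1/120 + 19437/392 = 72901/1470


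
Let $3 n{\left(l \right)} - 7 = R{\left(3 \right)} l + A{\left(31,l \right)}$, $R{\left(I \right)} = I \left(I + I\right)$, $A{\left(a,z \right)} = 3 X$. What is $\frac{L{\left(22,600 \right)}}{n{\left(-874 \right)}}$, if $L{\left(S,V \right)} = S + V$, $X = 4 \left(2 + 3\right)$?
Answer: $- \frac{1866}{15665} \approx -0.11912$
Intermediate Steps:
$X = 20$ ($X = 4 \cdot 5 = 20$)
$A{\left(a,z \right)} = 60$ ($A{\left(a,z \right)} = 3 \cdot 20 = 60$)
$R{\left(I \right)} = 2 I^{2}$ ($R{\left(I \right)} = I 2 I = 2 I^{2}$)
$n{\left(l \right)} = \frac{67}{3} + 6 l$ ($n{\left(l \right)} = \frac{7}{3} + \frac{2 \cdot 3^{2} l + 60}{3} = \frac{7}{3} + \frac{2 \cdot 9 l + 60}{3} = \frac{7}{3} + \frac{18 l + 60}{3} = \frac{7}{3} + \frac{60 + 18 l}{3} = \frac{7}{3} + \left(20 + 6 l\right) = \frac{67}{3} + 6 l$)
$\frac{L{\left(22,600 \right)}}{n{\left(-874 \right)}} = \frac{22 + 600}{\frac{67}{3} + 6 \left(-874\right)} = \frac{622}{\frac{67}{3} - 5244} = \frac{622}{- \frac{15665}{3}} = 622 \left(- \frac{3}{15665}\right) = - \frac{1866}{15665}$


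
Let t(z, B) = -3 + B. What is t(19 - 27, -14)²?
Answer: 289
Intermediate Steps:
t(19 - 27, -14)² = (-3 - 14)² = (-17)² = 289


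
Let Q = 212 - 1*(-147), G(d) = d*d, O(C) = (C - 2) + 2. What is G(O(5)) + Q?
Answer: 384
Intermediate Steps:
O(C) = C (O(C) = (-2 + C) + 2 = C)
G(d) = d**2
Q = 359 (Q = 212 + 147 = 359)
G(O(5)) + Q = 5**2 + 359 = 25 + 359 = 384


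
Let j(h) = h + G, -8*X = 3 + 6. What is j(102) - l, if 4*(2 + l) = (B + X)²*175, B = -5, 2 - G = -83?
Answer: -371791/256 ≈ -1452.3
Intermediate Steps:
G = 85 (G = 2 - 1*(-83) = 2 + 83 = 85)
X = -9/8 (X = -(3 + 6)/8 = -⅛*9 = -9/8 ≈ -1.1250)
j(h) = 85 + h (j(h) = h + 85 = 85 + h)
l = 419663/256 (l = -2 + ((-5 - 9/8)²*175)/4 = -2 + ((-49/8)²*175)/4 = -2 + ((2401/64)*175)/4 = -2 + (¼)*(420175/64) = -2 + 420175/256 = 419663/256 ≈ 1639.3)
j(102) - l = (85 + 102) - 1*419663/256 = 187 - 419663/256 = -371791/256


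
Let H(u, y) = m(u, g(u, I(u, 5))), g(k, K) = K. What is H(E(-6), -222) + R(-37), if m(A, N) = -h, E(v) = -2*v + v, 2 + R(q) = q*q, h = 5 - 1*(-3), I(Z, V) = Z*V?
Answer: 1359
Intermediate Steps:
I(Z, V) = V*Z
h = 8 (h = 5 + 3 = 8)
R(q) = -2 + q² (R(q) = -2 + q*q = -2 + q²)
E(v) = -v
m(A, N) = -8 (m(A, N) = -1*8 = -8)
H(u, y) = -8
H(E(-6), -222) + R(-37) = -8 + (-2 + (-37)²) = -8 + (-2 + 1369) = -8 + 1367 = 1359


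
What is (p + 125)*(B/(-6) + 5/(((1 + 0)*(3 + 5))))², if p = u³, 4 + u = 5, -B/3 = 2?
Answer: 10647/32 ≈ 332.72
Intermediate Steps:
B = -6 (B = -3*2 = -6)
u = 1 (u = -4 + 5 = 1)
p = 1 (p = 1³ = 1)
(p + 125)*(B/(-6) + 5/(((1 + 0)*(3 + 5))))² = (1 + 125)*(-6/(-6) + 5/(((1 + 0)*(3 + 5))))² = 126*(-6*(-⅙) + 5/((1*8)))² = 126*(1 + 5/8)² = 126*(13/8)² = 126*(169/64) = 10647/32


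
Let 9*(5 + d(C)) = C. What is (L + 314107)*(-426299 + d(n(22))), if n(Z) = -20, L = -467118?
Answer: 587065872316/9 ≈ 6.5230e+10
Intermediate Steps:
d(C) = -5 + C/9
(L + 314107)*(-426299 + d(n(22))) = (-467118 + 314107)*(-426299 + (-5 + (⅑)*(-20))) = -153011*(-426299 + (-5 - 20/9)) = -153011*(-426299 - 65/9) = -153011*(-3836756/9) = 587065872316/9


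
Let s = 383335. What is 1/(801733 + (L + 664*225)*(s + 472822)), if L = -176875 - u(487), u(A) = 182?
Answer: -1/23677932416 ≈ -4.2233e-11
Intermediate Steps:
L = -177057 (L = -176875 - 1*182 = -176875 - 182 = -177057)
1/(801733 + (L + 664*225)*(s + 472822)) = 1/(801733 + (-177057 + 664*225)*(383335 + 472822)) = 1/(801733 + (-177057 + 149400)*856157) = 1/(801733 - 27657*856157) = 1/(801733 - 23678734149) = 1/(-23677932416) = -1/23677932416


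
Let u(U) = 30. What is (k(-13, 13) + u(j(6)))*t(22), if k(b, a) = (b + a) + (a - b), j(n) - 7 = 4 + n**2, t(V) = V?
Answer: 1232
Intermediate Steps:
j(n) = 11 + n**2 (j(n) = 7 + (4 + n**2) = 11 + n**2)
k(b, a) = 2*a (k(b, a) = (a + b) + (a - b) = 2*a)
(k(-13, 13) + u(j(6)))*t(22) = (2*13 + 30)*22 = (26 + 30)*22 = 56*22 = 1232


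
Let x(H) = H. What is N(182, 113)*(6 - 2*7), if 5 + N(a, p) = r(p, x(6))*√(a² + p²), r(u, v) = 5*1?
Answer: 40 - 40*√45893 ≈ -8529.1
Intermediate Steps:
r(u, v) = 5
N(a, p) = -5 + 5*√(a² + p²)
N(182, 113)*(6 - 2*7) = (-5 + 5*√(182² + 113²))*(6 - 2*7) = (-5 + 5*√(33124 + 12769))*(6 - 14) = (-5 + 5*√45893)*(-8) = 40 - 40*√45893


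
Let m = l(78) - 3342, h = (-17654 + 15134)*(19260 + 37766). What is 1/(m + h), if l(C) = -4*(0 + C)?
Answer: -1/143709174 ≈ -6.9585e-9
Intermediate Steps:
l(C) = -4*C
h = -143705520 (h = -2520*57026 = -143705520)
m = -3654 (m = -4*78 - 3342 = -312 - 3342 = -3654)
1/(m + h) = 1/(-3654 - 143705520) = 1/(-143709174) = -1/143709174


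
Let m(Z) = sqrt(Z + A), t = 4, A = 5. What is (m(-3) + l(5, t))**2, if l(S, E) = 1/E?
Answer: 33/16 + sqrt(2)/2 ≈ 2.7696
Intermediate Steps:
m(Z) = sqrt(5 + Z) (m(Z) = sqrt(Z + 5) = sqrt(5 + Z))
(m(-3) + l(5, t))**2 = (sqrt(5 - 3) + 1/4)**2 = (sqrt(2) + 1/4)**2 = (1/4 + sqrt(2))**2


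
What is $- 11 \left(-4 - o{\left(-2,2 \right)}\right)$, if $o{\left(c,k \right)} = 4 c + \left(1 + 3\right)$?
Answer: $0$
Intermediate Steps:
$o{\left(c,k \right)} = 4 + 4 c$ ($o{\left(c,k \right)} = 4 c + 4 = 4 + 4 c$)
$- 11 \left(-4 - o{\left(-2,2 \right)}\right) = - 11 \left(-4 - \left(4 + 4 \left(-2\right)\right)\right) = - 11 \left(-4 - \left(4 - 8\right)\right) = - 11 \left(-4 - -4\right) = - 11 \left(-4 + 4\right) = \left(-11\right) 0 = 0$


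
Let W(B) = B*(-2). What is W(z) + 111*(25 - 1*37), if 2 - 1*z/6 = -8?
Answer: -1452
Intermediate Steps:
z = 60 (z = 12 - 6*(-8) = 12 + 48 = 60)
W(B) = -2*B
W(z) + 111*(25 - 1*37) = -2*60 + 111*(25 - 1*37) = -120 + 111*(25 - 37) = -120 + 111*(-12) = -120 - 1332 = -1452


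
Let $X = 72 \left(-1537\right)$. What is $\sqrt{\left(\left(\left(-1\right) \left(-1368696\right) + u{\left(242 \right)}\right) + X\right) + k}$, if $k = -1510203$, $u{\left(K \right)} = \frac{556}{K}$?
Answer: $\frac{i \sqrt{30512413}}{11} \approx 502.16 i$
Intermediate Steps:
$X = -110664$
$\sqrt{\left(\left(\left(-1\right) \left(-1368696\right) + u{\left(242 \right)}\right) + X\right) + k} = \sqrt{\left(\left(\left(-1\right) \left(-1368696\right) + \frac{556}{242}\right) - 110664\right) - 1510203} = \sqrt{\left(\left(1368696 + 556 \cdot \frac{1}{242}\right) - 110664\right) - 1510203} = \sqrt{\left(\left(1368696 + \frac{278}{121}\right) - 110664\right) - 1510203} = \sqrt{\left(\frac{165612494}{121} - 110664\right) - 1510203} = \sqrt{\frac{152222150}{121} - 1510203} = \sqrt{- \frac{30512413}{121}} = \frac{i \sqrt{30512413}}{11}$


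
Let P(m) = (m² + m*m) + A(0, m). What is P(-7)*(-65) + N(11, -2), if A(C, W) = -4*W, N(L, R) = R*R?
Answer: -8186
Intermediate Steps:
N(L, R) = R²
P(m) = -4*m + 2*m² (P(m) = (m² + m*m) - 4*m = (m² + m²) - 4*m = 2*m² - 4*m = -4*m + 2*m²)
P(-7)*(-65) + N(11, -2) = (2*(-7)*(-2 - 7))*(-65) + (-2)² = (2*(-7)*(-9))*(-65) + 4 = 126*(-65) + 4 = -8190 + 4 = -8186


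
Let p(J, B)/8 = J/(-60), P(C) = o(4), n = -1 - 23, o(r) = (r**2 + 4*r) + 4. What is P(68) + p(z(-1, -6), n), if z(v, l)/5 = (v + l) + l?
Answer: 134/3 ≈ 44.667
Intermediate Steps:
z(v, l) = 5*v + 10*l (z(v, l) = 5*((v + l) + l) = 5*((l + v) + l) = 5*(v + 2*l) = 5*v + 10*l)
o(r) = 4 + r**2 + 4*r
n = -24
P(C) = 36 (P(C) = 4 + 4**2 + 4*4 = 4 + 16 + 16 = 36)
p(J, B) = -2*J/15 (p(J, B) = 8*(J/(-60)) = 8*(J*(-1/60)) = 8*(-J/60) = -2*J/15)
P(68) + p(z(-1, -6), n) = 36 - 2*(5*(-1) + 10*(-6))/15 = 36 - 2*(-5 - 60)/15 = 36 - 2/15*(-65) = 36 + 26/3 = 134/3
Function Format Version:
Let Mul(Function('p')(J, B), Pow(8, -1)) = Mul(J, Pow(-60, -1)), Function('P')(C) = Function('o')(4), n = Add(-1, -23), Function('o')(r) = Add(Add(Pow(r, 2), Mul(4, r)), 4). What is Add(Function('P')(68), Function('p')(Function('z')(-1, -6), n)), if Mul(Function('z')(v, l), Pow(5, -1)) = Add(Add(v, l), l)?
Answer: Rational(134, 3) ≈ 44.667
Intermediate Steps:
Function('z')(v, l) = Add(Mul(5, v), Mul(10, l)) (Function('z')(v, l) = Mul(5, Add(Add(v, l), l)) = Mul(5, Add(Add(l, v), l)) = Mul(5, Add(v, Mul(2, l))) = Add(Mul(5, v), Mul(10, l)))
Function('o')(r) = Add(4, Pow(r, 2), Mul(4, r))
n = -24
Function('P')(C) = 36 (Function('P')(C) = Add(4, Pow(4, 2), Mul(4, 4)) = Add(4, 16, 16) = 36)
Function('p')(J, B) = Mul(Rational(-2, 15), J) (Function('p')(J, B) = Mul(8, Mul(J, Pow(-60, -1))) = Mul(8, Mul(J, Rational(-1, 60))) = Mul(8, Mul(Rational(-1, 60), J)) = Mul(Rational(-2, 15), J))
Add(Function('P')(68), Function('p')(Function('z')(-1, -6), n)) = Add(36, Mul(Rational(-2, 15), Add(Mul(5, -1), Mul(10, -6)))) = Add(36, Mul(Rational(-2, 15), Add(-5, -60))) = Add(36, Mul(Rational(-2, 15), -65)) = Add(36, Rational(26, 3)) = Rational(134, 3)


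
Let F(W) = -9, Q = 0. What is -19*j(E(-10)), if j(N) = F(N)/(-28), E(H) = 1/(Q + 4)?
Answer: -171/28 ≈ -6.1071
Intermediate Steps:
E(H) = ¼ (E(H) = 1/(0 + 4) = 1/4 = ¼)
j(N) = 9/28 (j(N) = -9/(-28) = -9*(-1/28) = 9/28)
-19*j(E(-10)) = -19*9/28 = -171/28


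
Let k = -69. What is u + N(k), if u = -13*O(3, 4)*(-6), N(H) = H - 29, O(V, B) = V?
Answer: 136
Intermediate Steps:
N(H) = -29 + H
u = 234 (u = -13*3*(-6) = -39*(-6) = 234)
u + N(k) = 234 + (-29 - 69) = 234 - 98 = 136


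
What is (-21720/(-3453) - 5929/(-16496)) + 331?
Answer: 6410917895/18986896 ≈ 337.65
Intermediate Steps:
(-21720/(-3453) - 5929/(-16496)) + 331 = (-21720*(-1/3453) - 5929*(-1/16496)) + 331 = (7240/1151 + 5929/16496) + 331 = 126255319/18986896 + 331 = 6410917895/18986896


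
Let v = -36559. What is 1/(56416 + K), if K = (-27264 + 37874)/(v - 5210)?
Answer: 41769/2356429294 ≈ 1.7726e-5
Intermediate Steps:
K = -10610/41769 (K = (-27264 + 37874)/(-36559 - 5210) = 10610/(-41769) = 10610*(-1/41769) = -10610/41769 ≈ -0.25402)
1/(56416 + K) = 1/(56416 - 10610/41769) = 1/(2356429294/41769) = 41769/2356429294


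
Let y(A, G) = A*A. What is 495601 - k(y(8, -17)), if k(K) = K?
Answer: 495537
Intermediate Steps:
y(A, G) = A²
495601 - k(y(8, -17)) = 495601 - 1*8² = 495601 - 1*64 = 495601 - 64 = 495537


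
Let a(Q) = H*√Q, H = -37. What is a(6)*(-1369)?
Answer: 50653*√6 ≈ 1.2407e+5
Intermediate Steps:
a(Q) = -37*√Q
a(6)*(-1369) = -37*√6*(-1369) = 50653*√6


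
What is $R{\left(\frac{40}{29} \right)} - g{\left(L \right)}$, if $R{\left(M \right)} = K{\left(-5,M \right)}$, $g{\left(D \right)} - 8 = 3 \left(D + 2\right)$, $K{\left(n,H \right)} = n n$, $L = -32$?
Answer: $107$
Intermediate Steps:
$K{\left(n,H \right)} = n^{2}$
$g{\left(D \right)} = 14 + 3 D$ ($g{\left(D \right)} = 8 + 3 \left(D + 2\right) = 8 + 3 \left(2 + D\right) = 8 + \left(6 + 3 D\right) = 14 + 3 D$)
$R{\left(M \right)} = 25$ ($R{\left(M \right)} = \left(-5\right)^{2} = 25$)
$R{\left(\frac{40}{29} \right)} - g{\left(L \right)} = 25 - \left(14 + 3 \left(-32\right)\right) = 25 - \left(14 - 96\right) = 25 - -82 = 25 + 82 = 107$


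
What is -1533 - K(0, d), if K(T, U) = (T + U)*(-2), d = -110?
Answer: -1753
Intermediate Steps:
K(T, U) = -2*T - 2*U
-1533 - K(0, d) = -1533 - (-2*0 - 2*(-110)) = -1533 - (0 + 220) = -1533 - 1*220 = -1533 - 220 = -1753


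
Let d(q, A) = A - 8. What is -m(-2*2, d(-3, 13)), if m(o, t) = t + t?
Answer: -10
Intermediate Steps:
d(q, A) = -8 + A
m(o, t) = 2*t
-m(-2*2, d(-3, 13)) = -2*(-8 + 13) = -2*5 = -1*10 = -10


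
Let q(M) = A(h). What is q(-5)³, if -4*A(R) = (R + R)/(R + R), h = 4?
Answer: -1/64 ≈ -0.015625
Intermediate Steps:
A(R) = -¼ (A(R) = -(R + R)/(4*(R + R)) = -2*R/(4*(2*R)) = -2*R*1/(2*R)/4 = -¼*1 = -¼)
q(M) = -¼
q(-5)³ = (-¼)³ = -1/64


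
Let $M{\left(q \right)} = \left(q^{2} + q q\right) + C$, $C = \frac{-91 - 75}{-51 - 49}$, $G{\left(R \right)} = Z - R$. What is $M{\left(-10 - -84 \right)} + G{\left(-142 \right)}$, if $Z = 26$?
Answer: $\frac{556083}{50} \approx 11122.0$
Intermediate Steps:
$G{\left(R \right)} = 26 - R$
$C = \frac{83}{50}$ ($C = - \frac{166}{-100} = \left(-166\right) \left(- \frac{1}{100}\right) = \frac{83}{50} \approx 1.66$)
$M{\left(q \right)} = \frac{83}{50} + 2 q^{2}$ ($M{\left(q \right)} = \left(q^{2} + q q\right) + \frac{83}{50} = \left(q^{2} + q^{2}\right) + \frac{83}{50} = 2 q^{2} + \frac{83}{50} = \frac{83}{50} + 2 q^{2}$)
$M{\left(-10 - -84 \right)} + G{\left(-142 \right)} = \left(\frac{83}{50} + 2 \left(-10 - -84\right)^{2}\right) + \left(26 - -142\right) = \left(\frac{83}{50} + 2 \left(-10 + 84\right)^{2}\right) + \left(26 + 142\right) = \left(\frac{83}{50} + 2 \cdot 74^{2}\right) + 168 = \left(\frac{83}{50} + 2 \cdot 5476\right) + 168 = \left(\frac{83}{50} + 10952\right) + 168 = \frac{547683}{50} + 168 = \frac{556083}{50}$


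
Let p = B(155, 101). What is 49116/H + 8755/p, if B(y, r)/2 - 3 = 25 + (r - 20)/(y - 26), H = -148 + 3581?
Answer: 1413327937/8452046 ≈ 167.22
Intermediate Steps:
H = 3433
B(y, r) = 56 + 2*(-20 + r)/(-26 + y) (B(y, r) = 6 + 2*(25 + (r - 20)/(y - 26)) = 6 + 2*(25 + (-20 + r)/(-26 + y)) = 6 + (50 + 2*(-20 + r)/(-26 + y)) = 56 + 2*(-20 + r)/(-26 + y))
p = 2462/43 (p = 2*(-748 + 101 + 28*155)/(-26 + 155) = 2*(-748 + 101 + 4340)/129 = 2*(1/129)*3693 = 2462/43 ≈ 57.256)
49116/H + 8755/p = 49116/3433 + 8755/(2462/43) = 49116*(1/3433) + 8755*(43/2462) = 49116/3433 + 376465/2462 = 1413327937/8452046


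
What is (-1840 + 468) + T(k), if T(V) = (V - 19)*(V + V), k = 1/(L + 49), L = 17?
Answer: -2989469/2178 ≈ -1372.6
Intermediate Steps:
k = 1/66 (k = 1/(17 + 49) = 1/66 ≈ 0.015152)
T(V) = 2*V*(-19 + V) (T(V) = (-19 + V)*(2*V) = 2*V*(-19 + V))
(-1840 + 468) + T(k) = (-1840 + 468) + 2*(1/66)*(-19 + 1/66) = -1372 + 2*(1/66)*(-1253/66) = -1372 - 1253/2178 = -2989469/2178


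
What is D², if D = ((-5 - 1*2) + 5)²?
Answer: 16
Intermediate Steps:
D = 4 (D = ((-5 - 2) + 5)² = (-7 + 5)² = (-2)² = 4)
D² = 4² = 16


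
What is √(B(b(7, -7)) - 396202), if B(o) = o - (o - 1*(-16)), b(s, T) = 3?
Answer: I*√396218 ≈ 629.46*I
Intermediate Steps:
B(o) = -16 (B(o) = o - (o + 16) = o - (16 + o) = o + (-16 - o) = -16)
√(B(b(7, -7)) - 396202) = √(-16 - 396202) = √(-396218) = I*√396218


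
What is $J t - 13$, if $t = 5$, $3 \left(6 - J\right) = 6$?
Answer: $7$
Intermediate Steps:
$J = 4$ ($J = 6 - 2 = 4$)
$J t - 13 = 4 \cdot 5 - 13 = 20 - 13 = 7$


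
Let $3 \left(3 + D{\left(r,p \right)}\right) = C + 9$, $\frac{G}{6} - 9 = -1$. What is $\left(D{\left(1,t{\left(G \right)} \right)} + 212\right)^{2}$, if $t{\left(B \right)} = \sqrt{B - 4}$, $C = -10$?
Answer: $\frac{391876}{9} \approx 43542.0$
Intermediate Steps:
$G = 48$ ($G = 54 + 6 \left(-1\right) = 54 - 6 = 48$)
$t{\left(B \right)} = \sqrt{-4 + B}$
$D{\left(r,p \right)} = - \frac{10}{3}$ ($D{\left(r,p \right)} = -3 + \frac{-10 + 9}{3} = -3 + \frac{1}{3} \left(-1\right) = -3 - \frac{1}{3} = - \frac{10}{3}$)
$\left(D{\left(1,t{\left(G \right)} \right)} + 212\right)^{2} = \left(- \frac{10}{3} + 212\right)^{2} = \left(\frac{626}{3}\right)^{2} = \frac{391876}{9}$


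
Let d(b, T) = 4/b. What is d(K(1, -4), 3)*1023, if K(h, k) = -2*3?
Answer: -682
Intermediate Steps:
K(h, k) = -6
d(K(1, -4), 3)*1023 = (4/(-6))*1023 = (4*(-1/6))*1023 = -2/3*1023 = -682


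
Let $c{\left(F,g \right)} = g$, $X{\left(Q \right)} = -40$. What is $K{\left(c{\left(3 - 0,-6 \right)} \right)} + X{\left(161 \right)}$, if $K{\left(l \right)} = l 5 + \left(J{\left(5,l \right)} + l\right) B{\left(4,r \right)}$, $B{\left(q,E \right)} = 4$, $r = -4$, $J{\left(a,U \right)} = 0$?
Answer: $-94$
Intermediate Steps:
$K{\left(l \right)} = 9 l$ ($K{\left(l \right)} = l 5 + \left(0 + l\right) 4 = 5 l + l 4 = 5 l + 4 l = 9 l$)
$K{\left(c{\left(3 - 0,-6 \right)} \right)} + X{\left(161 \right)} = 9 \left(-6\right) - 40 = -54 - 40 = -94$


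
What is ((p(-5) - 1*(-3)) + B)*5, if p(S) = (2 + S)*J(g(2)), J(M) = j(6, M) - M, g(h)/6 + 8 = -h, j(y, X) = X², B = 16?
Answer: -54805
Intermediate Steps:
g(h) = -48 - 6*h (g(h) = -48 + 6*(-h) = -48 - 6*h)
J(M) = M² - M
p(S) = 7320 + 3660*S (p(S) = (2 + S)*((-48 - 6*2)*(-1 + (-48 - 6*2))) = (2 + S)*((-48 - 12)*(-1 + (-48 - 12))) = (2 + S)*(-60*(-1 - 60)) = (2 + S)*(-60*(-61)) = (2 + S)*3660 = 7320 + 3660*S)
((p(-5) - 1*(-3)) + B)*5 = (((7320 + 3660*(-5)) - 1*(-3)) + 16)*5 = (((7320 - 18300) + 3) + 16)*5 = ((-10980 + 3) + 16)*5 = (-10977 + 16)*5 = -10961*5 = -54805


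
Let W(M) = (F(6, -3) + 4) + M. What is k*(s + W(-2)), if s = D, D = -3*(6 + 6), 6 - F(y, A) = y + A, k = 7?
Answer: -217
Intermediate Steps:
F(y, A) = 6 - A - y (F(y, A) = 6 - (y + A) = 6 - (A + y) = 6 + (-A - y) = 6 - A - y)
W(M) = 7 + M (W(M) = ((6 - 1*(-3) - 1*6) + 4) + M = ((6 + 3 - 6) + 4) + M = (3 + 4) + M = 7 + M)
D = -36 (D = -3*12 = -36)
s = -36
k*(s + W(-2)) = 7*(-36 + (7 - 2)) = 7*(-36 + 5) = 7*(-31) = -217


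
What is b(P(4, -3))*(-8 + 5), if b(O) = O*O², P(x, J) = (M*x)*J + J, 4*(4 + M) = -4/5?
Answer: -39936159/125 ≈ -3.1949e+5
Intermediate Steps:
M = -21/5 (M = -4 + (-4/5)/4 = -4 + (-4*⅕)/4 = -4 + (¼)*(-⅘) = -4 - ⅕ = -21/5 ≈ -4.2000)
P(x, J) = J - 21*J*x/5 (P(x, J) = (-21*x/5)*J + J = -21*J*x/5 + J = J - 21*J*x/5)
b(O) = O³
b(P(4, -3))*(-8 + 5) = ((⅕)*(-3)*(5 - 21*4))³*(-8 + 5) = ((⅕)*(-3)*(5 - 84))³*(-3) = ((⅕)*(-3)*(-79))³*(-3) = (237/5)³*(-3) = (13312053/125)*(-3) = -39936159/125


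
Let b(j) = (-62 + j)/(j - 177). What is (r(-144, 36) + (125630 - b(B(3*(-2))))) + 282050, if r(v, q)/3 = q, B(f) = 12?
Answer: 13456994/33 ≈ 4.0779e+5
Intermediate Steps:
r(v, q) = 3*q
b(j) = (-62 + j)/(-177 + j)
(r(-144, 36) + (125630 - b(B(3*(-2))))) + 282050 = (3*36 + (125630 - (-62 + 12)/(-177 + 12))) + 282050 = (108 + (125630 - (-50)/(-165))) + 282050 = (108 + (125630 - (-1)*(-50)/165)) + 282050 = (108 + (125630 - 1*10/33)) + 282050 = (108 + (125630 - 10/33)) + 282050 = (108 + 4145780/33) + 282050 = 4149344/33 + 282050 = 13456994/33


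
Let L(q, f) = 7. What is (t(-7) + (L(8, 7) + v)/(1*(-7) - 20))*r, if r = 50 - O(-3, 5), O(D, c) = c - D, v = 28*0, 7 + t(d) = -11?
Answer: -6902/9 ≈ -766.89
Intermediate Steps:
t(d) = -18 (t(d) = -7 - 11 = -18)
v = 0
r = 42 (r = 50 - (5 - 1*(-3)) = 50 - (5 + 3) = 50 - 1*8 = 50 - 8 = 42)
(t(-7) + (L(8, 7) + v)/(1*(-7) - 20))*r = (-18 + (7 + 0)/(1*(-7) - 20))*42 = (-18 + 7/(-7 - 20))*42 = (-18 + 7/(-27))*42 = (-18 + 7*(-1/27))*42 = (-18 - 7/27)*42 = -493/27*42 = -6902/9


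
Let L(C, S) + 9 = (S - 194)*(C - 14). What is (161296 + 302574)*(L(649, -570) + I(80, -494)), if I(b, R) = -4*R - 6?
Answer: -224132242730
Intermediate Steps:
I(b, R) = -6 - 4*R
L(C, S) = -9 + (-194 + S)*(-14 + C) (L(C, S) = -9 + (S - 194)*(C - 14) = -9 + (-194 + S)*(-14 + C))
(161296 + 302574)*(L(649, -570) + I(80, -494)) = (161296 + 302574)*((2707 - 194*649 - 14*(-570) + 649*(-570)) + (-6 - 4*(-494))) = 463870*((2707 - 125906 + 7980 - 369930) + (-6 + 1976)) = 463870*(-485149 + 1970) = 463870*(-483179) = -224132242730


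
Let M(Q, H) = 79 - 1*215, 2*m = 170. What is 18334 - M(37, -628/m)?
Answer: 18470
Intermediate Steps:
m = 85 (m = (1/2)*170 = 85)
M(Q, H) = -136 (M(Q, H) = 79 - 215 = -136)
18334 - M(37, -628/m) = 18334 - 1*(-136) = 18334 + 136 = 18470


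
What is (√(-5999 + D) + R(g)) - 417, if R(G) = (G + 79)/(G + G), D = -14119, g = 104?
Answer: -86553/208 + I*√20118 ≈ -416.12 + 141.84*I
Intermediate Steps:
R(G) = (79 + G)/(2*G) (R(G) = (79 + G)/((2*G)) = (79 + G)*(1/(2*G)) = (79 + G)/(2*G))
(√(-5999 + D) + R(g)) - 417 = (√(-5999 - 14119) + (½)*(79 + 104)/104) - 417 = (√(-20118) + (½)*(1/104)*183) - 417 = (I*√20118 + 183/208) - 417 = (183/208 + I*√20118) - 417 = -86553/208 + I*√20118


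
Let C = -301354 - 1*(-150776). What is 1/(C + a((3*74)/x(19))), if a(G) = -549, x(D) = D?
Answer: -1/151127 ≈ -6.6170e-6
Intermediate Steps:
C = -150578 (C = -301354 + 150776 = -150578)
1/(C + a((3*74)/x(19))) = 1/(-150578 - 549) = 1/(-151127) = -1/151127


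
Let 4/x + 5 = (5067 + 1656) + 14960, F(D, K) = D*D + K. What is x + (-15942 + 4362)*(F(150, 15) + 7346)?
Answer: -3748021928818/10839 ≈ -3.4579e+8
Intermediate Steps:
F(D, K) = K + D**2 (F(D, K) = D**2 + K = K + D**2)
x = 2/10839 (x = 4/(-5 + ((5067 + 1656) + 14960)) = 4/(-5 + (6723 + 14960)) = 4/(-5 + 21683) = 4/21678 = 4*(1/21678) = 2/10839 ≈ 0.00018452)
x + (-15942 + 4362)*(F(150, 15) + 7346) = 2/10839 + (-15942 + 4362)*((15 + 150**2) + 7346) = 2/10839 - 11580*((15 + 22500) + 7346) = 2/10839 - 11580*(22515 + 7346) = 2/10839 - 11580*29861 = 2/10839 - 345790380 = -3748021928818/10839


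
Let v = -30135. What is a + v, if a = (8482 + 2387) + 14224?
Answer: -5042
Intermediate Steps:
a = 25093 (a = 10869 + 14224 = 25093)
a + v = 25093 - 30135 = -5042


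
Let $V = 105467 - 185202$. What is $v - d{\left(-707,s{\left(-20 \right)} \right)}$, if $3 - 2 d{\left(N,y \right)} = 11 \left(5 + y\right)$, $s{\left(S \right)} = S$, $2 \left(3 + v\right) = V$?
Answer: $- \frac{79909}{2} \approx -39955.0$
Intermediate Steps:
$V = -79735$
$v = - \frac{79741}{2}$ ($v = -3 + \frac{1}{2} \left(-79735\right) = -3 - \frac{79735}{2} = - \frac{79741}{2} \approx -39871.0$)
$d{\left(N,y \right)} = -26 - \frac{11 y}{2}$ ($d{\left(N,y \right)} = \frac{3}{2} - \frac{11 \left(5 + y\right)}{2} = \frac{3}{2} - \frac{55 + 11 y}{2} = \frac{3}{2} - \left(\frac{55}{2} + \frac{11 y}{2}\right) = -26 - \frac{11 y}{2}$)
$v - d{\left(-707,s{\left(-20 \right)} \right)} = - \frac{79741}{2} - \left(-26 - -110\right) = - \frac{79741}{2} - \left(-26 + 110\right) = - \frac{79741}{2} - 84 = - \frac{79909}{2}$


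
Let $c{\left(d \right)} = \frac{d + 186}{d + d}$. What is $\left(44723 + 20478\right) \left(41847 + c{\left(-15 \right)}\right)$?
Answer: $\frac{27280946013}{10} \approx 2.7281 \cdot 10^{9}$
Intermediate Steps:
$c{\left(d \right)} = \frac{186 + d}{2 d}$
$\left(44723 + 20478\right) \left(41847 + c{\left(-15 \right)}\right) = \left(44723 + 20478\right) \left(41847 + \frac{186 - 15}{2 \left(-15\right)}\right) = 65201 \left(41847 + \frac{1}{2} \left(- \frac{1}{15}\right) 171\right) = 65201 \left(41847 - \frac{57}{10}\right) = 65201 \cdot \frac{418413}{10} = \frac{27280946013}{10}$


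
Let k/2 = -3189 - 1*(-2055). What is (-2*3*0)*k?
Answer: 0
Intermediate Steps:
k = -2268 (k = 2*(-3189 - 1*(-2055)) = 2*(-3189 + 2055) = 2*(-1134) = -2268)
(-2*3*0)*k = (-2*3*0)*(-2268) = -6*0*(-2268) = 0*(-2268) = 0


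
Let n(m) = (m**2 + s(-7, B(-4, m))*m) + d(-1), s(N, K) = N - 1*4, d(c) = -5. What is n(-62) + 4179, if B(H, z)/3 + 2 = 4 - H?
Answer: 8700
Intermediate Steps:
B(H, z) = 6 - 3*H (B(H, z) = -6 + 3*(4 - H) = -6 + (12 - 3*H) = 6 - 3*H)
s(N, K) = -4 + N (s(N, K) = N - 4 = -4 + N)
n(m) = -5 + m**2 - 11*m (n(m) = (m**2 + (-4 - 7)*m) - 5 = (m**2 - 11*m) - 5 = -5 + m**2 - 11*m)
n(-62) + 4179 = (-5 + (-62)**2 - 11*(-62)) + 4179 = (-5 + 3844 + 682) + 4179 = 4521 + 4179 = 8700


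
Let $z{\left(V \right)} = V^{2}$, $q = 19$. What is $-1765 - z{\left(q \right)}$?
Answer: $-2126$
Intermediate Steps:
$-1765 - z{\left(q \right)} = -1765 - 19^{2} = -1765 - 361 = -2126$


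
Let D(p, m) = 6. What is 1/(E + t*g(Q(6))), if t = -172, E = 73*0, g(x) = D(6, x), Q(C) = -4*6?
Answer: -1/1032 ≈ -0.00096899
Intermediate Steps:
Q(C) = -24
g(x) = 6
E = 0
1/(E + t*g(Q(6))) = 1/(0 - 172*6) = 1/(0 - 1032) = 1/(-1032) = -1/1032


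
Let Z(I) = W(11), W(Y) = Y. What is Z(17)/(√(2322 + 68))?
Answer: 11*√2390/2390 ≈ 0.22501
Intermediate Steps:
Z(I) = 11
Z(17)/(√(2322 + 68)) = 11/(√(2322 + 68)) = 11/(√2390) = 11*(√2390/2390) = 11*√2390/2390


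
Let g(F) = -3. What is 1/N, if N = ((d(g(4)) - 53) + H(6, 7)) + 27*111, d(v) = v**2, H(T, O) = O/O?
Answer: 1/2954 ≈ 0.00033852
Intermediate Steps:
H(T, O) = 1
N = 2954 (N = (((-3)**2 - 53) + 1) + 27*111 = ((9 - 53) + 1) + 2997 = (-44 + 1) + 2997 = -43 + 2997 = 2954)
1/N = 1/2954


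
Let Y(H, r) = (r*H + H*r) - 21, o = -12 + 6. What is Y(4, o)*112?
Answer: -7728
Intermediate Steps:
o = -6
Y(H, r) = -21 + 2*H*r (Y(H, r) = (H*r + H*r) - 21 = 2*H*r - 21 = -21 + 2*H*r)
Y(4, o)*112 = (-21 + 2*4*(-6))*112 = (-21 - 48)*112 = -69*112 = -7728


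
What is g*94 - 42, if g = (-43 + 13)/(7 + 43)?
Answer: -492/5 ≈ -98.400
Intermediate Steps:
g = -⅗ (g = -30/50 = -30*1/50 = -⅗ ≈ -0.60000)
g*94 - 42 = -⅗*94 - 42 = -282/5 - 42 = -492/5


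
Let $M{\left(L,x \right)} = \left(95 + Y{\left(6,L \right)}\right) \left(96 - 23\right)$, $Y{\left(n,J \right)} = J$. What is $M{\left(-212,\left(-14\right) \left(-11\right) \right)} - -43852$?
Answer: $35311$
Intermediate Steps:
$M{\left(L,x \right)} = 6935 + 73 L$ ($M{\left(L,x \right)} = \left(95 + L\right) \left(96 - 23\right) = \left(95 + L\right) 73 = 6935 + 73 L$)
$M{\left(-212,\left(-14\right) \left(-11\right) \right)} - -43852 = \left(6935 + 73 \left(-212\right)\right) - -43852 = \left(6935 - 15476\right) + 43852 = -8541 + 43852 = 35311$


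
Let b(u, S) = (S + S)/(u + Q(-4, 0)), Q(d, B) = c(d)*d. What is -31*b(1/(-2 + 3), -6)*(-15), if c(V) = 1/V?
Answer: -2790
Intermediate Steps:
c(V) = 1/V
Q(d, B) = 1 (Q(d, B) = d/d = 1)
b(u, S) = 2*S/(1 + u) (b(u, S) = (S + S)/(u + 1) = (2*S)/(1 + u) = 2*S/(1 + u))
-31*b(1/(-2 + 3), -6)*(-15) = -62*(-6)/(1 + 1/(-2 + 3))*(-15) = -62*(-6)/(1 + 1/1)*(-15) = -62*(-6)/(1 + 1)*(-15) = -62*(-6)/2*(-15) = -31*(-6)*(-15) = 186*(-15) = -2790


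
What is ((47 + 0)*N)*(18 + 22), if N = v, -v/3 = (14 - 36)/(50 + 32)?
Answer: 62040/41 ≈ 1513.2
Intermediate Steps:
v = 33/41 (v = -3*(14 - 36)/(50 + 32) = -(-66)/82 = -3*(-11/41) = 33/41 ≈ 0.80488)
N = 33/41 ≈ 0.80488
((47 + 0)*N)*(18 + 22) = ((47 + 0)*(33/41))*(18 + 22) = (47*(33/41))*40 = (1551/41)*40 = 62040/41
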